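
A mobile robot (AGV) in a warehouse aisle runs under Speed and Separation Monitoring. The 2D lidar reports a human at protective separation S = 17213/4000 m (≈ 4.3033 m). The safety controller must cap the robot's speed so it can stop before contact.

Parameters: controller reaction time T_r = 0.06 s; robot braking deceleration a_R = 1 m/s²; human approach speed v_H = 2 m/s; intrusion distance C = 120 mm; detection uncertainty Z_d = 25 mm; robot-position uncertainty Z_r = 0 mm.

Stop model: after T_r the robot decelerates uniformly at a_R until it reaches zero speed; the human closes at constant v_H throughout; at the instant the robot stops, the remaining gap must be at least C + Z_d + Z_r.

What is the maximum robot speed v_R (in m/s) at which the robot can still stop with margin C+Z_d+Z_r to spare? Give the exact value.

collect terms ⇒ (1/2)·v_R² + (103/50)·v_R + (-16153/4000) = 0
  disc = (103/50)² − 4·(1/2)·(-16153/4000) = 123201/10000 ; √disc = 351/100
  v_R = (−(103/50) + 351/100) / (2·(1/2)) = 29/20 m/s
check:
stop time T_s = (29/20)/1 = 1.4500 s
robot covers v_R·T_r = 1.4500·0.0600 = 0.0870 m before braking
braking distance = 1.4500²/(2·1.0000) = 1.0513 m
human over T_r+T_s: 2.0000·(0.0600+1.4500) = 3.0200 m
residual clearance needed = 0.1200+0.0250+0.0000 = 0.1450 m
sum ≈ 0.0870+1.0513+3.0200+0.1450 ≈ 4.3033 m = S ✓

v_R_max = 29/20 m/s = 1.4500 m/s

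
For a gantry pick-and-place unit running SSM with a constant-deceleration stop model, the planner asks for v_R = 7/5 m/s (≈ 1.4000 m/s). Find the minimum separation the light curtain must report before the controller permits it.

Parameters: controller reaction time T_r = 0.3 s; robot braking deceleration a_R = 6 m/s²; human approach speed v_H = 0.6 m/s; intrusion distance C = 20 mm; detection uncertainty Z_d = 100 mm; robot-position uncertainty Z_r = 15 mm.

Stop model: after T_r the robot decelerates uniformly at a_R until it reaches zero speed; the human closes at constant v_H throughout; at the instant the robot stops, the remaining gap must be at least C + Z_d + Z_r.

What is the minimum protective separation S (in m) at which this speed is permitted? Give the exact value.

stop time T_s = (7/5)/6 = 0.2333 s
reaction-phase robot travel = 1.4000·0.3000 = 0.4200 m
braking distance = 1.4000²/(2·6.0000) = 0.1633 m
human over T_r+T_s: 0.6000·(0.3000+0.2333) = 0.3200 m
margins: 0.0200+0.1000+0.0150 = 0.1350 m
S_min ≈ 0.4200+0.1633+0.3200+0.1350  ⇒  S_min = 623/600 m

S_min = 623/600 m = 1.0383 m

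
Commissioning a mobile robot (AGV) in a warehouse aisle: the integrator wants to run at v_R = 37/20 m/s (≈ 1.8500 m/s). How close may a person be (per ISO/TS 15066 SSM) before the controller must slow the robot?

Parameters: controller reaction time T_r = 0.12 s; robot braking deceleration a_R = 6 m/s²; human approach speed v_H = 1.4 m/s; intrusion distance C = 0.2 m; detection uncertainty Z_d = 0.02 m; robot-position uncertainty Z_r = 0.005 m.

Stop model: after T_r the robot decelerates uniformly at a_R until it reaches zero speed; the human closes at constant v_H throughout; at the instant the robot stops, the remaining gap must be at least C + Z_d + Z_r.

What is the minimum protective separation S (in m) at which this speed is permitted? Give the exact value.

stop time T_s = (37/20)/6 = 0.3083 s
reaction-phase robot travel = 1.8500·0.1200 = 0.2220 m
robot under decel: 1.8500²/(2·6.0000) = 0.2852 m
person approaches 1.4000·(0.1200+0.3083) = 0.5997 m
residual clearance needed = 0.2000+0.0200+0.0050 = 0.2250 m
S_min ≈ 0.2220+0.2852+0.5997+0.2250  ⇒  S_min = 2131/1600 m

S_min = 2131/1600 m = 1.3319 m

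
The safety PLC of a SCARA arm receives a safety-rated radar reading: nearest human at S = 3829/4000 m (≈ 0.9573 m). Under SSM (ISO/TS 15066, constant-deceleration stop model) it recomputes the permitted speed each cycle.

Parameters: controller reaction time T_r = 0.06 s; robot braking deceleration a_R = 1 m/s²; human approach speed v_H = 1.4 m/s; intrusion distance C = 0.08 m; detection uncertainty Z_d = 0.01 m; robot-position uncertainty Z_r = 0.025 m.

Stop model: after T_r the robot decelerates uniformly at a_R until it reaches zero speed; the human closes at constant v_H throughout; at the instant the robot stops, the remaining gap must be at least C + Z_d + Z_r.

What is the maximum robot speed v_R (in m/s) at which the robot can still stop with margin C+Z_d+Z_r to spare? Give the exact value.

v_R_max = 9/20 m/s = 0.4500 m/s

quadratic (1/2)·v² + (73/50)·v + (-3033/4000) = 0
  disc = (73/50)² − 4·(1/2)·(-3033/4000) = 36481/10000 ; √disc = 191/100
  v_R = (−(73/50) + 191/100) / (2·(1/2)) = 9/20 m/s
check:
braking lasts T_s = (9/20)/1 = 0.4500 s
reaction-phase robot travel = 0.4500·0.0600 = 0.0270 m
braking distance = 0.4500²/(2·1.0000) = 0.1013 m
human closes 1.4000·0.5100 = 0.7140 m
C+Z_d+Z_r = 0.0800+0.0100+0.0250 = 0.1150 m
sum ≈ 0.0270+0.1013+0.7140+0.1150 ≈ 0.9573 m = S ✓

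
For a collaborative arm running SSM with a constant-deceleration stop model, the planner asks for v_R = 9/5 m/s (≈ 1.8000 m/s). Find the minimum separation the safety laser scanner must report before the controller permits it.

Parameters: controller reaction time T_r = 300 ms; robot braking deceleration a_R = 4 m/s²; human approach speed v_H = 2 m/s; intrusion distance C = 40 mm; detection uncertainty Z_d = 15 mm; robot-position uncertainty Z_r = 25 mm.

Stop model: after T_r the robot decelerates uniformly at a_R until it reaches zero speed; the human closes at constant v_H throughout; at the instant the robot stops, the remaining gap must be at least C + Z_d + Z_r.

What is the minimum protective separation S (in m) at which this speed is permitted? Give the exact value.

braking lasts T_s = (9/5)/4 = 0.4500 s
robot covers v_R·T_r = 1.8000·0.3000 = 0.5400 m before braking
braking distance = 1.8000²/(2·4.0000) = 0.4050 m
person approaches 2.0000·(0.3000+0.4500) = 1.5000 m
C+Z_d+Z_r = 0.0400+0.0150+0.0250 = 0.0800 m
S_min ≈ 0.5400+0.4050+1.5000+0.0800  ⇒  S_min = 101/40 m

S_min = 101/40 m = 2.5250 m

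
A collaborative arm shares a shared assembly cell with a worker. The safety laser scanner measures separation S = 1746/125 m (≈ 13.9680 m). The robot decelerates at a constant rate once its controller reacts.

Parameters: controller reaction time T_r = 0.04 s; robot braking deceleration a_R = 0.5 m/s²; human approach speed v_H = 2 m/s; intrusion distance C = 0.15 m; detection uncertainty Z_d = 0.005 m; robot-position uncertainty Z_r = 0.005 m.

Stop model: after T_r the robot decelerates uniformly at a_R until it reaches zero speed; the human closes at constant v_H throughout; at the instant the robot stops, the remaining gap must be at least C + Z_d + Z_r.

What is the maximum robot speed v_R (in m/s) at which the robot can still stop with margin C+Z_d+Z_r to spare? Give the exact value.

at the boundary: (1)·v² + (101/25)·v + (-1716/125) = 0
  disc = (101/25)² − 4·(1)·(-1716/125) = 44521/625 ; √disc = 211/25
  v_R = (−(101/25) + 211/25) / (2·(1)) = 11/5 m/s
check:
T_s = v_R/a_R = (11/5)/(1/2) = 4.4000 s
reaction-phase robot travel = 2.2000·0.0400 = 0.0880 m
robot covers 2.2000·4.4000 − ½·0.5000·4.4000² = 4.8400 m while stopping
human closes 2.0000·4.4400 = 8.8800 m
residual clearance needed = 0.1500+0.0050+0.0050 = 0.1600 m
sum ≈ 0.0880+4.8400+8.8800+0.1600 ≈ 13.9680 m = S ✓

v_R_max = 11/5 m/s = 2.2000 m/s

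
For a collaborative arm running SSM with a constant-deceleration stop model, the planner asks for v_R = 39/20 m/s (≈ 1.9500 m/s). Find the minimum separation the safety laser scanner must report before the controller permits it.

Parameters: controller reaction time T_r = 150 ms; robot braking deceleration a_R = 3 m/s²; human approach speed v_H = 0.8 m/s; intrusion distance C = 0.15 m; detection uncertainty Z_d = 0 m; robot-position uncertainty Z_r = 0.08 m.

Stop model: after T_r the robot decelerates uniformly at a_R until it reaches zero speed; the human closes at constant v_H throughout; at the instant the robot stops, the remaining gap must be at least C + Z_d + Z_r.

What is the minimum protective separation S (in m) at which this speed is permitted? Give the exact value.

braking lasts T_s = (39/20)/3 = 0.6500 s
robot in T_r: 1.9500·0.1500 = 0.2925 m
braking distance = 1.9500²/(2·3.0000) = 0.6338 m
human over T_r+T_s: 0.8000·(0.1500+0.6500) = 0.6400 m
residual clearance needed = 0.1500+0.0000+0.0800 = 0.2300 m
S_min ≈ 0.2925+0.6338+0.6400+0.2300  ⇒  S_min = 1437/800 m

S_min = 1437/800 m = 1.7962 m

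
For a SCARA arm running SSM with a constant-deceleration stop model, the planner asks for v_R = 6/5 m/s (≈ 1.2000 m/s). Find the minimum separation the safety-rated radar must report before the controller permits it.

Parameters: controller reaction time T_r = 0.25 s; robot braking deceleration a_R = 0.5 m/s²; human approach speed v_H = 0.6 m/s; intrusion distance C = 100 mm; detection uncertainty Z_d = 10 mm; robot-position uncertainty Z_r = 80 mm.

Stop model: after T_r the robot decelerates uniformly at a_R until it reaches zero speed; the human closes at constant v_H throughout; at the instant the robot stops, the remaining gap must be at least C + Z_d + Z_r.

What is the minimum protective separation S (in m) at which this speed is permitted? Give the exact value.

stop time T_s = (6/5)/(1/2) = 2.4000 s
robot in T_r: 1.2000·0.2500 = 0.3000 m
robot under decel: 1.2000²/(2·0.5000) = 1.4400 m
person approaches 0.6000·(0.2500+2.4000) = 1.5900 m
C+Z_d+Z_r = 0.1000+0.0100+0.0800 = 0.1900 m
S_min ≈ 0.3000+1.4400+1.5900+0.1900  ⇒  S_min = 88/25 m

S_min = 88/25 m = 3.5200 m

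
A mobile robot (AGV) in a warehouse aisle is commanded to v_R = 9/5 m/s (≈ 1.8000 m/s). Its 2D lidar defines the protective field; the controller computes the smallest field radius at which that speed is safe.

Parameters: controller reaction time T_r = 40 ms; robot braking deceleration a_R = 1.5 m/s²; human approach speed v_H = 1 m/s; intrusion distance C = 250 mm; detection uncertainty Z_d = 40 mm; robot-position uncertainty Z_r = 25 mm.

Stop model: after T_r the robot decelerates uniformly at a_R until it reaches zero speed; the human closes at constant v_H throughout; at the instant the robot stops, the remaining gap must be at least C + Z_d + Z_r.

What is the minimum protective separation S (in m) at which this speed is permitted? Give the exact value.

S_min = 2707/1000 m = 2.7070 m

stop time T_s = (9/5)/(3/2) = 1.2000 s
reaction-phase robot travel = 1.8000·0.0400 = 0.0720 m
robot covers 1.8000·1.2000 − ½·1.5000·1.2000² = 1.0800 m while stopping
human closes 1.0000·1.2400 = 1.2400 m
C+Z_d+Z_r = 0.2500+0.0400+0.0250 = 0.3150 m
S_min ≈ 0.0720+1.0800+1.2400+0.3150  ⇒  S_min = 2707/1000 m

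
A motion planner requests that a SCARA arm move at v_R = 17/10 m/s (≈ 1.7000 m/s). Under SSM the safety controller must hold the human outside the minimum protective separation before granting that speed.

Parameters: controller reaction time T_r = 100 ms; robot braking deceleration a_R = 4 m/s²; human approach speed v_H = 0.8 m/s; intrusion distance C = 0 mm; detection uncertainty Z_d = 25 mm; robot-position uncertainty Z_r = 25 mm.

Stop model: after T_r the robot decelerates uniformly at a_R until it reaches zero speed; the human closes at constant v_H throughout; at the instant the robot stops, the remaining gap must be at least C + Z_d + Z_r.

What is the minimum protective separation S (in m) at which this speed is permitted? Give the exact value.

braking lasts T_s = (17/10)/4 = 0.4250 s
robot in T_r: 1.7000·0.1000 = 0.1700 m
robot covers 1.7000·0.4250 − ½·4.0000·0.4250² = 0.3613 m while stopping
person approaches 0.8000·(0.1000+0.4250) = 0.4200 m
C+Z_d+Z_r = 0.0000+0.0250+0.0250 = 0.0500 m
S_min ≈ 0.1700+0.3613+0.4200+0.0500  ⇒  S_min = 801/800 m

S_min = 801/800 m = 1.0012 m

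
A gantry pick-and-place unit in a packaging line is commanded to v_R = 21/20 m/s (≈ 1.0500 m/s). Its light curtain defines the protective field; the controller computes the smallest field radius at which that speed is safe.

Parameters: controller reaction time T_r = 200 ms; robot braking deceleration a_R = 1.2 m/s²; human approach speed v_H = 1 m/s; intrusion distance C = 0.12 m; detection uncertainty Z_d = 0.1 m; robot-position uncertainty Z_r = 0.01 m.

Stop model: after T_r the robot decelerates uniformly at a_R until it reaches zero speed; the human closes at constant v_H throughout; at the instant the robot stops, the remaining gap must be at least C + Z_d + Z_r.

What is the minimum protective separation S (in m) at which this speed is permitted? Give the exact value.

S_min = 3159/1600 m = 1.9744 m

T_s = v_R/a_R = (21/20)/(6/5) = 0.8750 s
robot in T_r: 1.0500·0.2000 = 0.2100 m
robot under decel: 1.0500²/(2·1.2000) = 0.4594 m
human over T_r+T_s: 1.0000·(0.2000+0.8750) = 1.0750 m
margins: 0.1200+0.1000+0.0100 = 0.2300 m
S_min ≈ 0.2100+0.4594+1.0750+0.2300  ⇒  S_min = 3159/1600 m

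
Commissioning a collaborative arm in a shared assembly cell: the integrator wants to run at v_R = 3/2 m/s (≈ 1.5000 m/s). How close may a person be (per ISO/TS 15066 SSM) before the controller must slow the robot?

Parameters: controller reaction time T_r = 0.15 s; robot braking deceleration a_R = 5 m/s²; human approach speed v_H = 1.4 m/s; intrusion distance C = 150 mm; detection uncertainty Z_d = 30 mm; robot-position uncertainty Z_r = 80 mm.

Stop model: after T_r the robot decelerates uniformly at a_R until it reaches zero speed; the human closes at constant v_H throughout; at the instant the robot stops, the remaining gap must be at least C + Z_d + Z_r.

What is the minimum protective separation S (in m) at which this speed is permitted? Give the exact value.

S_min = 67/50 m = 1.3400 m

braking lasts T_s = (3/2)/5 = 0.3000 s
robot in T_r: 1.5000·0.1500 = 0.2250 m
braking distance = 1.5000²/(2·5.0000) = 0.2250 m
person approaches 1.4000·(0.1500+0.3000) = 0.6300 m
margins: 0.1500+0.0300+0.0800 = 0.2600 m
S_min ≈ 0.2250+0.2250+0.6300+0.2600  ⇒  S_min = 67/50 m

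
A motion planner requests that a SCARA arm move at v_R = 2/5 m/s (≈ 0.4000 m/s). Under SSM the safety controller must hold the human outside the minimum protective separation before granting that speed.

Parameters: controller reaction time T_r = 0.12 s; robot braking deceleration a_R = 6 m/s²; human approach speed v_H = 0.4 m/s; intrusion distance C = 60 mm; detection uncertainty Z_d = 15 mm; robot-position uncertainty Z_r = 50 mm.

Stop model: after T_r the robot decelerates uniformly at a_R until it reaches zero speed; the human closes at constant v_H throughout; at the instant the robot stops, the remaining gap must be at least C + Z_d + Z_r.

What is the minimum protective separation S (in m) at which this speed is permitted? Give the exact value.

T_s = v_R/a_R = (2/5)/6 = 0.0667 s
robot in T_r: 0.4000·0.1200 = 0.0480 m
robot under decel: 0.4000²/(2·6.0000) = 0.0133 m
human over T_r+T_s: 0.4000·(0.1200+0.0667) = 0.0747 m
residual clearance needed = 0.0600+0.0150+0.0500 = 0.1250 m
S_min ≈ 0.0480+0.0133+0.0747+0.1250  ⇒  S_min = 261/1000 m

S_min = 261/1000 m = 0.2610 m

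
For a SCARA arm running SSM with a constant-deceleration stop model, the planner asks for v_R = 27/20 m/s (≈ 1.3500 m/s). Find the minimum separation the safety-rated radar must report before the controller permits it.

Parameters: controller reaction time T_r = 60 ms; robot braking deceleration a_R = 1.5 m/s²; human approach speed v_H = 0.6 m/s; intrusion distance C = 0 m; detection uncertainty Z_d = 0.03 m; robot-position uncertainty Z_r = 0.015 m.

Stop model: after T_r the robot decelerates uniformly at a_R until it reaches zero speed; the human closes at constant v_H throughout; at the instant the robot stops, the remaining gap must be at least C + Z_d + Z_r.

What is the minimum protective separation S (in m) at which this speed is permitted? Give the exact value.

S_min = 2619/2000 m = 1.3095 m

T_s = v_R/a_R = (27/20)/(3/2) = 0.9000 s
robot covers v_R·T_r = 1.3500·0.0600 = 0.0810 m before braking
robot under decel: 1.3500²/(2·1.5000) = 0.6075 m
person approaches 0.6000·(0.0600+0.9000) = 0.5760 m
C+Z_d+Z_r = 0.0000+0.0300+0.0150 = 0.0450 m
S_min ≈ 0.0810+0.6075+0.5760+0.0450  ⇒  S_min = 2619/2000 m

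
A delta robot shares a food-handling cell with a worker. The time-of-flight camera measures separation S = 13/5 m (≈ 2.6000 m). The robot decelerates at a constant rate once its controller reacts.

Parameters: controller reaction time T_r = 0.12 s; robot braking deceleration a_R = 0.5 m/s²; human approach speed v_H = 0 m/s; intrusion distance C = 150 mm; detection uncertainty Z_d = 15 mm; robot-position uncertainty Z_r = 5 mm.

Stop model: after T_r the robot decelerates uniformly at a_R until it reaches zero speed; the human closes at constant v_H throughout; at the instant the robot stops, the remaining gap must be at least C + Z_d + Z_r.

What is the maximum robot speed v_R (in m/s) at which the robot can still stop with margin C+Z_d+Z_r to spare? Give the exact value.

at the boundary: (1)·v² + (3/25)·v + (-243/100) = 0
  disc = (3/25)² − 4·(1)·(-243/100) = 6084/625 ; √disc = 78/25
  v_R = (−(3/25) + 78/25) / (2·(1)) = 3/2 m/s
check:
T_s = v_R/a_R = (3/2)/(1/2) = 3.0000 s
reaction-phase robot travel = 1.5000·0.1200 = 0.1800 m
robot under decel: 1.5000²/(2·0.5000) = 2.2500 m
human closes 0.0000·3.1200 = 0.0000 m
C+Z_d+Z_r = 0.1500+0.0150+0.0050 = 0.1700 m
sum ≈ 0.1800+2.2500+0.0000+0.1700 ≈ 2.6000 m = S ✓

v_R_max = 3/2 m/s = 1.5000 m/s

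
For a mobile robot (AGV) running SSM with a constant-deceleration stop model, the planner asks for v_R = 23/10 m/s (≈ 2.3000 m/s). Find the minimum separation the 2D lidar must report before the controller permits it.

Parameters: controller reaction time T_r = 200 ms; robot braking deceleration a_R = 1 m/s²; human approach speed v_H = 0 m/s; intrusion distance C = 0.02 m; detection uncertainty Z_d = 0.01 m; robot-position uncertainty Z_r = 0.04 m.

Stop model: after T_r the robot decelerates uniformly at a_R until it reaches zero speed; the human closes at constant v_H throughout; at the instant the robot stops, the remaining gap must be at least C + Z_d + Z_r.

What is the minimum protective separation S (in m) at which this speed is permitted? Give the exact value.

braking lasts T_s = (23/10)/1 = 2.3000 s
robot covers v_R·T_r = 2.3000·0.2000 = 0.4600 m before braking
braking distance = 2.3000²/(2·1.0000) = 2.6450 m
human over T_r+T_s: 0.0000·(0.2000+2.3000) = 0.0000 m
margins: 0.0200+0.0100+0.0400 = 0.0700 m
S_min ≈ 0.4600+2.6450+0.0000+0.0700  ⇒  S_min = 127/40 m

S_min = 127/40 m = 3.1750 m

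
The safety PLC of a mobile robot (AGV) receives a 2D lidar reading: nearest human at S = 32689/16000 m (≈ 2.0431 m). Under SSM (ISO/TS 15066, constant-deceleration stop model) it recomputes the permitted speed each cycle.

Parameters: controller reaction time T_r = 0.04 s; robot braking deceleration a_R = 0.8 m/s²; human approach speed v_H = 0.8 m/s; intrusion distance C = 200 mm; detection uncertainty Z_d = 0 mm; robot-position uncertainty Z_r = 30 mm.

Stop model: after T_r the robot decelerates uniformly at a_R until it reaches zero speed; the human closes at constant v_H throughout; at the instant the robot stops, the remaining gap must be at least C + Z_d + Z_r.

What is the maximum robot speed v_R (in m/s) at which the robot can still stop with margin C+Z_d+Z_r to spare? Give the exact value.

at the boundary: (5/8)·v² + (26/25)·v + (-28497/16000) = 0
  disc = (26/25)² − 4·(5/8)·(-28497/16000) = 885481/160000 ; √disc = 941/400
  v_R = (−(26/25) + 941/400) / (2·(5/8)) = 21/20 m/s
check:
braking lasts T_s = (21/20)/(4/5) = 1.3125 s
robot covers v_R·T_r = 1.0500·0.0400 = 0.0420 m before braking
braking distance = 1.0500²/(2·0.8000) = 0.6891 m
person approaches 0.8000·(0.0400+1.3125) = 1.0820 m
residual clearance needed = 0.2000+0.0000+0.0300 = 0.2300 m
sum ≈ 0.0420+0.6891+1.0820+0.2300 ≈ 2.0431 m = S ✓

v_R_max = 21/20 m/s = 1.0500 m/s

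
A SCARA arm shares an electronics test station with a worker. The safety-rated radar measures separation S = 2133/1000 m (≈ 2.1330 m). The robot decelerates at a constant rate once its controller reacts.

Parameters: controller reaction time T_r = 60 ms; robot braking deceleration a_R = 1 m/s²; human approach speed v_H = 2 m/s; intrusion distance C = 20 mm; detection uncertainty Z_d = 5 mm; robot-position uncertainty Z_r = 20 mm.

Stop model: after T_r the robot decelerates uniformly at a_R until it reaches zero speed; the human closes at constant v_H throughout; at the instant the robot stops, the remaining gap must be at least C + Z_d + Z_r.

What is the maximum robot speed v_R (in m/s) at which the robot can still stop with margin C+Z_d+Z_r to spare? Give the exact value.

v_R_max = 4/5 m/s = 0.8000 m/s

at the boundary: (1/2)·v² + (103/50)·v + (-246/125) = 0
  disc = (103/50)² − 4·(1/2)·(-246/125) = 20449/2500 ; √disc = 143/50
  v_R = (−(103/50) + 143/50) / (2·(1/2)) = 4/5 m/s
check:
T_s = v_R/a_R = (4/5)/1 = 0.8000 s
robot in T_r: 0.8000·0.0600 = 0.0480 m
braking distance = 0.8000²/(2·1.0000) = 0.3200 m
person approaches 2.0000·(0.0600+0.8000) = 1.7200 m
C+Z_d+Z_r = 0.0200+0.0050+0.0200 = 0.0450 m
sum ≈ 0.0480+0.3200+1.7200+0.0450 ≈ 2.1330 m = S ✓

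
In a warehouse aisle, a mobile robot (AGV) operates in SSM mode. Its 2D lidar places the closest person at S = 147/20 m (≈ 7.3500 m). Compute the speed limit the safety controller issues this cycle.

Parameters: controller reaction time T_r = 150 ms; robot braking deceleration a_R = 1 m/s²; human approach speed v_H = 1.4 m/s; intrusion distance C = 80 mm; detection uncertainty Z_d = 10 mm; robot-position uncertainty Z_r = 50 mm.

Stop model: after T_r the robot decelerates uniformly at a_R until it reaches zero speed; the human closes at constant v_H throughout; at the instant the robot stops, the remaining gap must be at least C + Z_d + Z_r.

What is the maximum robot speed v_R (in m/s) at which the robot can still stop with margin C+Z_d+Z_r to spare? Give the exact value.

v_R_max = 5/2 m/s = 2.5000 m/s

collect terms ⇒ (1/2)·v_R² + (31/20)·v_R + (-7) = 0
  disc = (31/20)² − 4·(1/2)·(-7) = 6561/400 ; √disc = 81/20
  v_R = (−(31/20) + 81/20) / (2·(1/2)) = 5/2 m/s
check:
braking lasts T_s = (5/2)/1 = 2.5000 s
reaction-phase robot travel = 2.5000·0.1500 = 0.3750 m
braking distance = 2.5000²/(2·1.0000) = 3.1250 m
human over T_r+T_s: 1.4000·(0.1500+2.5000) = 3.7100 m
residual clearance needed = 0.0800+0.0100+0.0500 = 0.1400 m
sum ≈ 0.3750+3.1250+3.7100+0.1400 ≈ 7.3500 m = S ✓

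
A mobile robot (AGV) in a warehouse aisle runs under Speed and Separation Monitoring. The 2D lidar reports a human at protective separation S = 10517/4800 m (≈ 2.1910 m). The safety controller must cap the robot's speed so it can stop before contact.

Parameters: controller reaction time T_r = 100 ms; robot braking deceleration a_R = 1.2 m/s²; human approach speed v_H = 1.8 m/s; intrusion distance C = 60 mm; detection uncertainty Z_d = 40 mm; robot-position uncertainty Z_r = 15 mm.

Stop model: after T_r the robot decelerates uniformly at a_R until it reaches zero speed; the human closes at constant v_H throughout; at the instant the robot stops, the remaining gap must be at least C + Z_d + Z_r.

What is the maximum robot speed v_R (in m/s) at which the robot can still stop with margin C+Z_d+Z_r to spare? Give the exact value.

v_R_max = 19/20 m/s = 0.9500 m/s

collect terms ⇒ (5/12)·v_R² + (8/5)·v_R + (-9101/4800) = 0
  disc = (8/5)² − 4·(5/12)·(-9101/4800) = 82369/14400 ; √disc = 287/120
  v_R = (−(8/5) + 287/120) / (2·(5/12)) = 19/20 m/s
check:
T_s = v_R/a_R = (19/20)/(6/5) = 0.7917 s
robot covers v_R·T_r = 0.9500·0.1000 = 0.0950 m before braking
robot under decel: 0.9500²/(2·1.2000) = 0.3760 m
human over T_r+T_s: 1.8000·(0.1000+0.7917) = 1.6050 m
residual clearance needed = 0.0600+0.0400+0.0150 = 0.1150 m
sum ≈ 0.0950+0.3760+1.6050+0.1150 ≈ 2.1910 m = S ✓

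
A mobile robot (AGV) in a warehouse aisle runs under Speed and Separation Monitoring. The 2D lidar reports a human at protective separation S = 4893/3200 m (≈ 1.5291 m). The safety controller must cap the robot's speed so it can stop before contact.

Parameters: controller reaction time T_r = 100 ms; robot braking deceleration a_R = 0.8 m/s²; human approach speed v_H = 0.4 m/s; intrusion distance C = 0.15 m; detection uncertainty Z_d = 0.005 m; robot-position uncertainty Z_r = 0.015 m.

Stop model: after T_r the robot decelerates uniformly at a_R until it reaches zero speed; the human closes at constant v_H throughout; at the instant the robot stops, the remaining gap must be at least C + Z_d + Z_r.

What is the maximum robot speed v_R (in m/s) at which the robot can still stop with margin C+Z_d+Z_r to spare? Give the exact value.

quadratic (5/8)·v² + (3/5)·v + (-4221/3200) = 0
  disc = (3/5)² − 4·(5/8)·(-4221/3200) = 23409/6400 ; √disc = 153/80
  v_R = (−(3/5) + 153/80) / (2·(5/8)) = 21/20 m/s
check:
T_s = v_R/a_R = (21/20)/(4/5) = 1.3125 s
robot covers v_R·T_r = 1.0500·0.1000 = 0.1050 m before braking
robot under decel: 1.0500²/(2·0.8000) = 0.6891 m
human closes 0.4000·1.4125 = 0.5650 m
C+Z_d+Z_r = 0.1500+0.0050+0.0150 = 0.1700 m
sum ≈ 0.1050+0.6891+0.5650+0.1700 ≈ 1.5291 m = S ✓

v_R_max = 21/20 m/s = 1.0500 m/s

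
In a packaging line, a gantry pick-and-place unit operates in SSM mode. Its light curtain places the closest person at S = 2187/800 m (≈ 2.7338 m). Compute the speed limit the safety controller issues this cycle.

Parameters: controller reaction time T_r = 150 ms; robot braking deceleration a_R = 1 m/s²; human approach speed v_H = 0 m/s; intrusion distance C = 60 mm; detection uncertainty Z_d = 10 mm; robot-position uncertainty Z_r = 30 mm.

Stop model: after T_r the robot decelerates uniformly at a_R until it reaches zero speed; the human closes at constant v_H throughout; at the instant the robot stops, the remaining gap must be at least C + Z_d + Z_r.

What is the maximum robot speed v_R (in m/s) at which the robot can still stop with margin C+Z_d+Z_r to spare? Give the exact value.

v_R_max = 43/20 m/s = 2.1500 m/s

collect terms ⇒ (1/2)·v_R² + (3/20)·v_R + (-2107/800) = 0
  disc = (3/20)² − 4·(1/2)·(-2107/800) = 529/100 ; √disc = 23/10
  v_R = (−(3/20) + 23/10) / (2·(1/2)) = 43/20 m/s
check:
T_s = v_R/a_R = (43/20)/1 = 2.1500 s
robot covers v_R·T_r = 2.1500·0.1500 = 0.3225 m before braking
robot covers 2.1500·2.1500 − ½·1.0000·2.1500² = 2.3112 m while stopping
human closes 0.0000·2.3000 = 0.0000 m
residual clearance needed = 0.0600+0.0100+0.0300 = 0.1000 m
sum ≈ 0.3225+2.3112+0.0000+0.1000 ≈ 2.7338 m = S ✓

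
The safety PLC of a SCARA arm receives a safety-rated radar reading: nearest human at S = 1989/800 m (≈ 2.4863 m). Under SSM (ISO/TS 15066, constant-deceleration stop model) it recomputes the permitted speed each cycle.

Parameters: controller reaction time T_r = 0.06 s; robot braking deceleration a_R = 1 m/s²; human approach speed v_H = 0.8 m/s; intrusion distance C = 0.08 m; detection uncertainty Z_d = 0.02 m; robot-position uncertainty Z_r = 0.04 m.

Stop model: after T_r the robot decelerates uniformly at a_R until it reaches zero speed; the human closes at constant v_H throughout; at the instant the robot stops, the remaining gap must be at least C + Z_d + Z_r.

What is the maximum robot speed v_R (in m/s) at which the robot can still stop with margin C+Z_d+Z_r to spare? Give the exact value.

v_R_max = 29/20 m/s = 1.4500 m/s

collect terms ⇒ (1/2)·v_R² + (43/50)·v_R + (-9193/4000) = 0
  disc = (43/50)² − 4·(1/2)·(-9193/4000) = 53361/10000 ; √disc = 231/100
  v_R = (−(43/50) + 231/100) / (2·(1/2)) = 29/20 m/s
check:
stop time T_s = (29/20)/1 = 1.4500 s
reaction-phase robot travel = 1.4500·0.0600 = 0.0870 m
braking distance = 1.4500²/(2·1.0000) = 1.0513 m
person approaches 0.8000·(0.0600+1.4500) = 1.2080 m
C+Z_d+Z_r = 0.0800+0.0200+0.0400 = 0.1400 m
sum ≈ 0.0870+1.0513+1.2080+0.1400 ≈ 2.4863 m = S ✓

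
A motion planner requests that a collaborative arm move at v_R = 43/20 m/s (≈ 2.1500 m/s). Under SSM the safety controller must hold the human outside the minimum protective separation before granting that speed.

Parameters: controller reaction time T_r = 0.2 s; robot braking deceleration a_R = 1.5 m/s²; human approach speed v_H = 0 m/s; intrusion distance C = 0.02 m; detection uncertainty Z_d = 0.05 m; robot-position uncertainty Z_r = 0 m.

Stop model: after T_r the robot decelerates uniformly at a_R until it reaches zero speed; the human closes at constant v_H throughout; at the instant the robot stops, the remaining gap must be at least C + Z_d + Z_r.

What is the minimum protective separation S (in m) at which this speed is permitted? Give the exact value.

S_min = 2449/1200 m = 2.0408 m

stop time T_s = (43/20)/(3/2) = 1.4333 s
reaction-phase robot travel = 2.1500·0.2000 = 0.4300 m
robot under decel: 2.1500²/(2·1.5000) = 1.5408 m
human closes 0.0000·1.6333 = 0.0000 m
C+Z_d+Z_r = 0.0200+0.0500+0.0000 = 0.0700 m
S_min ≈ 0.4300+1.5408+0.0000+0.0700  ⇒  S_min = 2449/1200 m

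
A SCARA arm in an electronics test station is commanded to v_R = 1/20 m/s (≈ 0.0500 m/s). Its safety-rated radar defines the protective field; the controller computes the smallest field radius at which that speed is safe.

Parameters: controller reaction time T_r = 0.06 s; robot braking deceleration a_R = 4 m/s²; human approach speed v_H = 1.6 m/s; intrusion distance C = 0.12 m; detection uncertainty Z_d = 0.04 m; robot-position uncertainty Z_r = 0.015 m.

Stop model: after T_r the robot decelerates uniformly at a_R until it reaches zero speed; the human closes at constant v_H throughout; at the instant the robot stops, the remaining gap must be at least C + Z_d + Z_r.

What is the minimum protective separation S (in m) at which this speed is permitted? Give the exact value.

stop time T_s = (1/20)/4 = 0.0125 s
robot covers v_R·T_r = 0.0500·0.0600 = 0.0030 m before braking
braking distance = 0.0500²/(2·4.0000) = 0.0003 m
human over T_r+T_s: 1.6000·(0.0600+0.0125) = 0.1160 m
margins: 0.1200+0.0400+0.0150 = 0.1750 m
S_min ≈ 0.0030+0.0003+0.1160+0.1750  ⇒  S_min = 4709/16000 m

S_min = 4709/16000 m = 0.2943 m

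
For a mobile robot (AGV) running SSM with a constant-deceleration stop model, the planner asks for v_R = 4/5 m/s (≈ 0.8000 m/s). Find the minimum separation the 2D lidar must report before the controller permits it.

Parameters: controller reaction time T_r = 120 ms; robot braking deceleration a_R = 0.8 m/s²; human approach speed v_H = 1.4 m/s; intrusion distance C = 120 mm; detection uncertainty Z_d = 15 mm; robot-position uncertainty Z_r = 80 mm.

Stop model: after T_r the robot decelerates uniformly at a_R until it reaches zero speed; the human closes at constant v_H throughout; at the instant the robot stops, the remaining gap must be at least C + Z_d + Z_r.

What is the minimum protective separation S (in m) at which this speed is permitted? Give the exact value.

T_s = v_R/a_R = (4/5)/(4/5) = 1.0000 s
robot covers v_R·T_r = 0.8000·0.1200 = 0.0960 m before braking
braking distance = 0.8000²/(2·0.8000) = 0.4000 m
human closes 1.4000·1.1200 = 1.5680 m
C+Z_d+Z_r = 0.1200+0.0150+0.0800 = 0.2150 m
S_min ≈ 0.0960+0.4000+1.5680+0.2150  ⇒  S_min = 2279/1000 m

S_min = 2279/1000 m = 2.2790 m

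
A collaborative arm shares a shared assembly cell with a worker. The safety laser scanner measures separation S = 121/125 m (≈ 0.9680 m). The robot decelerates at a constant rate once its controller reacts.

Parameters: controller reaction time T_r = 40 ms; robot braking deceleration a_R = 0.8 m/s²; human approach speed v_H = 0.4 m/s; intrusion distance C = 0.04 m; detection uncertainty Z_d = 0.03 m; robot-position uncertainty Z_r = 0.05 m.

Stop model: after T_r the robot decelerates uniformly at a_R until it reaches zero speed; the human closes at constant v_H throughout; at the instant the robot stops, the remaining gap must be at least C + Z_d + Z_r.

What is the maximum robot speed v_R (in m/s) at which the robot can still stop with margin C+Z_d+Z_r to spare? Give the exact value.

quadratic (5/8)·v² + (27/50)·v + (-104/125) = 0
  disc = (27/50)² − 4·(5/8)·(-104/125) = 5929/2500 ; √disc = 77/50
  v_R = (−(27/50) + 77/50) / (2·(5/8)) = 4/5 m/s
check:
stop time T_s = (4/5)/(4/5) = 1.0000 s
reaction-phase robot travel = 0.8000·0.0400 = 0.0320 m
robot under decel: 0.8000²/(2·0.8000) = 0.4000 m
human closes 0.4000·1.0400 = 0.4160 m
C+Z_d+Z_r = 0.0400+0.0300+0.0500 = 0.1200 m
sum ≈ 0.0320+0.4000+0.4160+0.1200 ≈ 0.9680 m = S ✓

v_R_max = 4/5 m/s = 0.8000 m/s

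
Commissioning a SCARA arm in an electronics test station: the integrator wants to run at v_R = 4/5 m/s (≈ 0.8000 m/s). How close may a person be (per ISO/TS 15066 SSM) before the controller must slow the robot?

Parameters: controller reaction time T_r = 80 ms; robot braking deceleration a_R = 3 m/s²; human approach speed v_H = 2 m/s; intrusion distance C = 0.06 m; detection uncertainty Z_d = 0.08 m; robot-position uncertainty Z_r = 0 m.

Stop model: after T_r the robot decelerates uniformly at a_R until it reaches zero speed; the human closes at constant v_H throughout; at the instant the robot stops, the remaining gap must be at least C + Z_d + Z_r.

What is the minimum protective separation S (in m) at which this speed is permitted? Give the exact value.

stop time T_s = (4/5)/3 = 0.2667 s
robot covers v_R·T_r = 0.8000·0.0800 = 0.0640 m before braking
braking distance = 0.8000²/(2·3.0000) = 0.1067 m
human closes 2.0000·0.3467 = 0.6933 m
residual clearance needed = 0.0600+0.0800+0.0000 = 0.1400 m
S_min ≈ 0.0640+0.1067+0.6933+0.1400  ⇒  S_min = 251/250 m

S_min = 251/250 m = 1.0040 m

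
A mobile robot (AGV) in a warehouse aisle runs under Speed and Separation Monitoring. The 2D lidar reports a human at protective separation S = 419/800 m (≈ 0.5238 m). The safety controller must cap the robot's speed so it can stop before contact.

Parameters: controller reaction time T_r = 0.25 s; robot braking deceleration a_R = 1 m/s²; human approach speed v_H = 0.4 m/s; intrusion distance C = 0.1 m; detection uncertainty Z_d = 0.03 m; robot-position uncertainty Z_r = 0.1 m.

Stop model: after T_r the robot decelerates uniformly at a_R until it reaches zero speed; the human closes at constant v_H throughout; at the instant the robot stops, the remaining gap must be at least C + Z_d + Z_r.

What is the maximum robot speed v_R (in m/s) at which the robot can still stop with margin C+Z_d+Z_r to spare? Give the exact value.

v_R_max = 1/4 m/s = 0.2500 m/s

collect terms ⇒ (1/2)·v_R² + (13/20)·v_R + (-31/160) = 0
  disc = (13/20)² − 4·(1/2)·(-31/160) = 81/100 ; √disc = 9/10
  v_R = (−(13/20) + 9/10) / (2·(1/2)) = 1/4 m/s
check:
stop time T_s = (1/4)/1 = 0.2500 s
robot covers v_R·T_r = 0.2500·0.2500 = 0.0625 m before braking
robot under decel: 0.2500²/(2·1.0000) = 0.0312 m
human closes 0.4000·0.5000 = 0.2000 m
residual clearance needed = 0.1000+0.0300+0.1000 = 0.2300 m
sum ≈ 0.0625+0.0312+0.2000+0.2300 ≈ 0.5238 m = S ✓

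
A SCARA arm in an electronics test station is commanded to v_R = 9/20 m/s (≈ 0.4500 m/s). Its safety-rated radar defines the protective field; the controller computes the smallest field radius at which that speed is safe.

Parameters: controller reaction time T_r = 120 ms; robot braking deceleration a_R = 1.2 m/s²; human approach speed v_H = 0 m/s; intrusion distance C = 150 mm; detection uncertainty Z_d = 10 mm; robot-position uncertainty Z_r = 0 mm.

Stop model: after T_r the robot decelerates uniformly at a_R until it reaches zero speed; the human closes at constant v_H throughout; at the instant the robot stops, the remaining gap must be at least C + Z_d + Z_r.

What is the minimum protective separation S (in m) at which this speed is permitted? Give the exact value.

stop time T_s = (9/20)/(6/5) = 0.3750 s
reaction-phase robot travel = 0.4500·0.1200 = 0.0540 m
braking distance = 0.4500²/(2·1.2000) = 0.0844 m
person approaches 0.0000·(0.1200+0.3750) = 0.0000 m
residual clearance needed = 0.1500+0.0100+0.0000 = 0.1600 m
S_min ≈ 0.0540+0.0844+0.0000+0.1600  ⇒  S_min = 2387/8000 m

S_min = 2387/8000 m = 0.2984 m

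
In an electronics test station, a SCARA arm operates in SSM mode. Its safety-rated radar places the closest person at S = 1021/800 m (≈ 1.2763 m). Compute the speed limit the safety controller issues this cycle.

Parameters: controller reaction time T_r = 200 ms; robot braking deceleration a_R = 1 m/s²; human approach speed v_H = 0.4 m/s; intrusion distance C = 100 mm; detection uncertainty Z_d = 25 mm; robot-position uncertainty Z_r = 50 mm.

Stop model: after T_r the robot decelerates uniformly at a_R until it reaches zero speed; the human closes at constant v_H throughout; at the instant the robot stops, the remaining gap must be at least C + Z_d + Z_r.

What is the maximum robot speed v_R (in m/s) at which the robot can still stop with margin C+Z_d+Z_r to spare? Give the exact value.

v_R_max = 19/20 m/s = 0.9500 m/s

collect terms ⇒ (1/2)·v_R² + (3/5)·v_R + (-817/800) = 0
  disc = (3/5)² − 4·(1/2)·(-817/800) = 961/400 ; √disc = 31/20
  v_R = (−(3/5) + 31/20) / (2·(1/2)) = 19/20 m/s
check:
T_s = v_R/a_R = (19/20)/1 = 0.9500 s
robot in T_r: 0.9500·0.2000 = 0.1900 m
robot under decel: 0.9500²/(2·1.0000) = 0.4512 m
human closes 0.4000·1.1500 = 0.4600 m
C+Z_d+Z_r = 0.1000+0.0250+0.0500 = 0.1750 m
sum ≈ 0.1900+0.4512+0.4600+0.1750 ≈ 1.2763 m = S ✓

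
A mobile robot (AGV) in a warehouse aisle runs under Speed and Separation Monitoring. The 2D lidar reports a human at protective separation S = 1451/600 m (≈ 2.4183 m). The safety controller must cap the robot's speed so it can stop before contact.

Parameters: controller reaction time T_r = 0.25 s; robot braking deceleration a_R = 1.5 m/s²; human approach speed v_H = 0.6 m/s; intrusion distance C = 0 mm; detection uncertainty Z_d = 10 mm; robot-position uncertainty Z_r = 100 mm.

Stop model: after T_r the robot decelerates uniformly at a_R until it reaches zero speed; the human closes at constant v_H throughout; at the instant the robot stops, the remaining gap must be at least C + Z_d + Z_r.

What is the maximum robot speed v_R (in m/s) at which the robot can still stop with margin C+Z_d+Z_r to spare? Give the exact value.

v_R_max = 7/4 m/s = 1.7500 m/s

at the boundary: (1/3)·v² + (13/20)·v + (-259/120) = 0
  disc = (13/20)² − 4·(1/3)·(-259/120) = 11881/3600 ; √disc = 109/60
  v_R = (−(13/20) + 109/60) / (2·(1/3)) = 7/4 m/s
check:
stop time T_s = (7/4)/(3/2) = 1.1667 s
reaction-phase robot travel = 1.7500·0.2500 = 0.4375 m
robot under decel: 1.7500²/(2·1.5000) = 1.0208 m
human over T_r+T_s: 0.6000·(0.2500+1.1667) = 0.8500 m
margins: 0.0000+0.0100+0.1000 = 0.1100 m
sum ≈ 0.4375+1.0208+0.8500+0.1100 ≈ 2.4183 m = S ✓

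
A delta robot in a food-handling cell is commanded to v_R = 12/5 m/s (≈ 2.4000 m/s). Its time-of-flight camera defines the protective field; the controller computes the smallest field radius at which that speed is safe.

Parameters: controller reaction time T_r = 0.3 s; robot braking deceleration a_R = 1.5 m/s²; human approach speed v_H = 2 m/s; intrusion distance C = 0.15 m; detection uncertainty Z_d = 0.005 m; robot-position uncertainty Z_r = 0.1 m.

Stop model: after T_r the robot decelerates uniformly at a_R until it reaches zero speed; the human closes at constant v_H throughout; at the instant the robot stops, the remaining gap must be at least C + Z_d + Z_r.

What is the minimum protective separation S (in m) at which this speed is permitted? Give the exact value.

S_min = 1339/200 m = 6.6950 m

braking lasts T_s = (12/5)/(3/2) = 1.6000 s
robot in T_r: 2.4000·0.3000 = 0.7200 m
robot covers 2.4000·1.6000 − ½·1.5000·1.6000² = 1.9200 m while stopping
person approaches 2.0000·(0.3000+1.6000) = 3.8000 m
residual clearance needed = 0.1500+0.0050+0.1000 = 0.2550 m
S_min ≈ 0.7200+1.9200+3.8000+0.2550  ⇒  S_min = 1339/200 m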